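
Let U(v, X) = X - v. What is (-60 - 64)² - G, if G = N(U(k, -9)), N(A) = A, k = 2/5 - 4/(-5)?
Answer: 76931/5 ≈ 15386.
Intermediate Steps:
k = 6/5 (k = 2*(⅕) - 4*(-⅕) = ⅖ + ⅘ = 6/5 ≈ 1.2000)
G = -51/5 (G = -9 - 1*6/5 = -9 - 6/5 = -51/5 ≈ -10.200)
(-60 - 64)² - G = (-60 - 64)² - 1*(-51/5) = (-124)² + 51/5 = 15376 + 51/5 = 76931/5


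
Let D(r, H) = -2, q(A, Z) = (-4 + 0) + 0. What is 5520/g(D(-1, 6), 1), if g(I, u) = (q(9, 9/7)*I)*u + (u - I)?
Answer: 5520/11 ≈ 501.82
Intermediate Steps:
q(A, Z) = -4 (q(A, Z) = -4 + 0 = -4)
g(I, u) = u - I - 4*I*u (g(I, u) = (-4*I)*u + (u - I) = -4*I*u + (u - I) = u - I - 4*I*u)
5520/g(D(-1, 6), 1) = 5520/(1 - 1*(-2) - 4*(-2)*1) = 5520/(1 + 2 + 8) = 5520/11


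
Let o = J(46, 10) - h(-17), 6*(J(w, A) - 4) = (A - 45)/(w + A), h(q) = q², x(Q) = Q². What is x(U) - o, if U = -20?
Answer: 32885/48 ≈ 685.10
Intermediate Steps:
J(w, A) = 4 + (-45 + A)/(6*(A + w)) (J(w, A) = 4 + ((A - 45)/(w + A))/6 = 4 + ((-45 + A)/(A + w))/6 = 4 + (-45 + A)/(6*(A + w)))
o = -13685/48 (o = (-45 + 24*46 + 25*10)/(6*(10 + 46)) - 1*(-17)² = (⅙)*(-45 + 1104 + 250)/56 - 1*289 = (⅙)*(1/56)*1309 - 289 = 187/48 - 289 = -13685/48 ≈ -285.10)
x(U) - o = (-20)² - 1*(-13685/48) = 400 + 13685/48 = 32885/48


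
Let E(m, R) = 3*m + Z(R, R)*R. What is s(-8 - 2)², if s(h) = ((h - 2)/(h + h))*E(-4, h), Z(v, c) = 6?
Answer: 46656/25 ≈ 1866.2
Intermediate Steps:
E(m, R) = 3*m + 6*R
s(h) = (-12 + 6*h)*(-2 + h)/(2*h) (s(h) = ((h - 2)/(h + h))*(3*(-4) + 6*h) = ((-2 + h)/((2*h)))*(-12 + 6*h) = ((-2 + h)*(1/(2*h)))*(-12 + 6*h) = ((-2 + h)/(2*h))*(-12 + 6*h) = (-12 + 6*h)*(-2 + h)/(2*h))
s(-8 - 2)² = (3*(-2 + (-8 - 2))²/(-8 - 2))² = (3*(-2 - 10)²/(-10))² = (3*(-⅒)*(-12)²)² = (3*(-⅒)*144)² = (-216/5)² = 46656/25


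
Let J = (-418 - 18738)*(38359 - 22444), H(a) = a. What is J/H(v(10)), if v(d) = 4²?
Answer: -76216935/4 ≈ -1.9054e+7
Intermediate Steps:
v(d) = 16
J = -304867740 (J = -19156*15915 = -304867740)
J/H(v(10)) = -304867740/16 = -304867740*1/16 = -76216935/4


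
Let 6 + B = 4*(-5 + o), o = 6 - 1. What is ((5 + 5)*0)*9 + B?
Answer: -6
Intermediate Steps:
o = 5
B = -6 (B = -6 + 4*(-5 + 5) = -6 + 4*0 = -6 + 0 = -6)
((5 + 5)*0)*9 + B = ((5 + 5)*0)*9 - 6 = (10*0)*9 - 6 = 0*9 - 6 = 0 - 6 = -6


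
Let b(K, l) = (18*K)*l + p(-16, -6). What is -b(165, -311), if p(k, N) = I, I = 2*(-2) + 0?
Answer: 923674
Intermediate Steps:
I = -4 (I = -4 + 0 = -4)
p(k, N) = -4
b(K, l) = -4 + 18*K*l (b(K, l) = (18*K)*l - 4 = 18*K*l - 4 = -4 + 18*K*l)
-b(165, -311) = -(-4 + 18*165*(-311)) = -(-4 - 923670) = -1*(-923674) = 923674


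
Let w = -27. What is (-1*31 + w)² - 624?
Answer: 2740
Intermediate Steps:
(-1*31 + w)² - 624 = (-1*31 - 27)² - 624 = (-31 - 27)² - 624 = (-58)² - 624 = 3364 - 624 = 2740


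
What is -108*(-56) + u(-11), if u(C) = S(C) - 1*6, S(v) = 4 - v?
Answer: 6057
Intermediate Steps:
u(C) = -2 - C (u(C) = (4 - C) - 1*6 = (4 - C) - 6 = -2 - C)
-108*(-56) + u(-11) = -108*(-56) + (-2 - 1*(-11)) = 6048 + (-2 + 11) = 6048 + 9 = 6057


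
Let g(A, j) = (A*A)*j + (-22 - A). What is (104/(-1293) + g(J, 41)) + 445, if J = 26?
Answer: 36350005/1293 ≈ 28113.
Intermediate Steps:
g(A, j) = -22 - A + j*A² (g(A, j) = A²*j + (-22 - A) = j*A² + (-22 - A) = -22 - A + j*A²)
(104/(-1293) + g(J, 41)) + 445 = (104/(-1293) + (-22 - 1*26 + 41*26²)) + 445 = (104*(-1/1293) + (-22 - 26 + 41*676)) + 445 = (-104/1293 + (-22 - 26 + 27716)) + 445 = (-104/1293 + 27668) + 445 = 35774620/1293 + 445 = 36350005/1293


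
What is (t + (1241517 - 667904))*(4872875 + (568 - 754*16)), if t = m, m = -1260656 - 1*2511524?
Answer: -15549446443893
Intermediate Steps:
m = -3772180 (m = -1260656 - 2511524 = -3772180)
t = -3772180
(t + (1241517 - 667904))*(4872875 + (568 - 754*16)) = (-3772180 + (1241517 - 667904))*(4872875 + (568 - 754*16)) = (-3772180 + 573613)*(4872875 + (568 - 12064)) = -3198567*(4872875 - 11496) = -3198567*4861379 = -15549446443893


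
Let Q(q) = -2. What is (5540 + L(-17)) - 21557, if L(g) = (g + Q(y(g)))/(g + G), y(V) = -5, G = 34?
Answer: -272308/17 ≈ -16018.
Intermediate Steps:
L(g) = (-2 + g)/(34 + g) (L(g) = (g - 2)/(g + 34) = (-2 + g)/(34 + g))
(5540 + L(-17)) - 21557 = (5540 + (-2 - 17)/(34 - 17)) - 21557 = (5540 - 19/17) - 21557 = 94161/17 - 21557 = -272308/17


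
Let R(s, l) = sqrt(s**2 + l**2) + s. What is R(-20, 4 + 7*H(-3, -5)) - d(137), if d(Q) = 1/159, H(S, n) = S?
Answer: -3181/159 + sqrt(689) ≈ 6.2425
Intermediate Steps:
R(s, l) = s + sqrt(l**2 + s**2) (R(s, l) = sqrt(l**2 + s**2) + s = s + sqrt(l**2 + s**2))
d(Q) = 1/159
R(-20, 4 + 7*H(-3, -5)) - d(137) = (-20 + sqrt((4 + 7*(-3))**2 + (-20)**2)) - 1*1/159 = (-20 + sqrt((4 - 21)**2 + 400)) - 1/159 = (-20 + sqrt((-17)**2 + 400)) - 1/159 = (-20 + sqrt(289 + 400)) - 1/159 = (-20 + sqrt(689)) - 1/159 = -3181/159 + sqrt(689)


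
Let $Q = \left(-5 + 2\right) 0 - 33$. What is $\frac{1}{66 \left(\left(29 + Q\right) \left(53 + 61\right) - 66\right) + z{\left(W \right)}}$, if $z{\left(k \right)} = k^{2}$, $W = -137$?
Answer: $- \frac{1}{15683} \approx -6.3763 \cdot 10^{-5}$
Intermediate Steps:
$Q = -33$ ($Q = \left(-3\right) 0 - 33 = 0 - 33 = -33$)
$\frac{1}{66 \left(\left(29 + Q\right) \left(53 + 61\right) - 66\right) + z{\left(W \right)}} = \frac{1}{66 \left(\left(29 - 33\right) \left(53 + 61\right) - 66\right) + \left(-137\right)^{2}} = \frac{1}{66 \left(\left(-4\right) 114 - 66\right) + 18769} = \frac{1}{66 \left(-456 - 66\right) + 18769} = \frac{1}{66 \left(-522\right) + 18769} = \frac{1}{-34452 + 18769} = \frac{1}{-15683} = - \frac{1}{15683}$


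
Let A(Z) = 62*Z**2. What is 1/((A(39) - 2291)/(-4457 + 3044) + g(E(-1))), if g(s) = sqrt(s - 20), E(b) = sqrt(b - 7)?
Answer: 1413/(-92011 + 1413*sqrt(2)*sqrt(-10 + I*sqrt(2))) ≈ -0.015358 - 0.0010625*I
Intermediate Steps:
E(b) = sqrt(-7 + b)
g(s) = sqrt(-20 + s)
1/((A(39) - 2291)/(-4457 + 3044) + g(E(-1))) = 1/((62*39**2 - 2291)/(-4457 + 3044) + sqrt(-20 + sqrt(-7 - 1))) = 1/((62*1521 - 2291)/(-1413) + sqrt(-20 + sqrt(-8))) = 1/((94302 - 2291)*(-1/1413) + sqrt(-20 + 2*I*sqrt(2))) = 1/(92011*(-1/1413) + sqrt(-20 + 2*I*sqrt(2))) = 1/(-92011/1413 + sqrt(-20 + 2*I*sqrt(2)))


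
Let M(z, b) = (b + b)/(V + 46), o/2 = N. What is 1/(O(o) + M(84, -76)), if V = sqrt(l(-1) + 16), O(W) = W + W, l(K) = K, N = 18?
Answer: 3607/247696 - 19*sqrt(15)/1238480 ≈ 0.014503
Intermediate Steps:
o = 36 (o = 2*18 = 36)
O(W) = 2*W
V = sqrt(15) (V = sqrt(-1 + 16) = sqrt(15) ≈ 3.8730)
M(z, b) = 2*b/(46 + sqrt(15)) (M(z, b) = (b + b)/(sqrt(15) + 46) = (2*b)/(46 + sqrt(15)) = 2*b/(46 + sqrt(15)))
1/(O(o) + M(84, -76)) = 1/(2*36 + ((92/2101)*(-76) - 2/2101*(-76)*sqrt(15))) = 1/(72 + (-6992/2101 + 152*sqrt(15)/2101)) = 1/(144280/2101 + 152*sqrt(15)/2101)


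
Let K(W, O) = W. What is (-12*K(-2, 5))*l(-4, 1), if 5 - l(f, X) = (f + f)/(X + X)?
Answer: 216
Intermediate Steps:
l(f, X) = 5 - f/X (l(f, X) = 5 - (f + f)/(X + X) = 5 - 2*f/(2*X) = 5 - 2*f*1/(2*X) = 5 - f/X)
(-12*K(-2, 5))*l(-4, 1) = (-12*(-2))*(5 - 1*(-4)/1) = 24*(5 - 1*(-4)*1) = 24*(5 + 4) = 24*9 = 216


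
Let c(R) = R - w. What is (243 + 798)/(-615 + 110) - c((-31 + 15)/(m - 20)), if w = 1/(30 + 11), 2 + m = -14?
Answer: -462404/186345 ≈ -2.4814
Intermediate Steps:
m = -16 (m = -2 - 14 = -16)
w = 1/41 ≈ 0.024390
c(R) = -1/41 + R (c(R) = R - 1*1/41 = R - 1/41 = -1/41 + R)
(243 + 798)/(-615 + 110) - c((-31 + 15)/(m - 20)) = (243 + 798)/(-615 + 110) - (-1/41 + (-31 + 15)/(-16 - 20)) = 1041/(-505) - (-1/41 - 16/(-36)) = 1041*(-1/505) - (-1/41 - 16*(-1/36)) = -1041/505 - (-1/41 + 4/9) = -1041/505 - 1*155/369 = -1041/505 - 155/369 = -462404/186345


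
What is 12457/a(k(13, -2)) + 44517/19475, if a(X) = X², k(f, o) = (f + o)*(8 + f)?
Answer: 137793248/54695025 ≈ 2.5193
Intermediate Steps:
k(f, o) = (8 + f)*(f + o)
12457/a(k(13, -2)) + 44517/19475 = 12457/((13² + 8*13 + 8*(-2) + 13*(-2))²) + 44517/19475 = 12457/((169 + 104 - 16 - 26)²) + 44517*(1/19475) = 12457/(231²) + 2343/1025 = 12457/53361 + 2343/1025 = 137793248/54695025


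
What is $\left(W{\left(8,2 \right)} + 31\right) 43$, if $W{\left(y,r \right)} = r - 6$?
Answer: $1161$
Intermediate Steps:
$W{\left(y,r \right)} = -6 + r$
$\left(W{\left(8,2 \right)} + 31\right) 43 = \left(\left(-6 + 2\right) + 31\right) 43 = \left(-4 + 31\right) 43 = 27 \cdot 43 = 1161$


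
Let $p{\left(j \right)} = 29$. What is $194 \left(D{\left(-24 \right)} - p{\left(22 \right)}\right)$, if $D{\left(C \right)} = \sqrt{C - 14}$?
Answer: $-5626 + 194 i \sqrt{38} \approx -5626.0 + 1195.9 i$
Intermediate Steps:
$D{\left(C \right)} = \sqrt{-14 + C}$
$194 \left(D{\left(-24 \right)} - p{\left(22 \right)}\right) = 194 \left(\sqrt{-14 - 24} - 29\right) = 194 \left(\sqrt{-38} - 29\right) = 194 \left(i \sqrt{38} - 29\right) = 194 \left(-29 + i \sqrt{38}\right) = -5626 + 194 i \sqrt{38}$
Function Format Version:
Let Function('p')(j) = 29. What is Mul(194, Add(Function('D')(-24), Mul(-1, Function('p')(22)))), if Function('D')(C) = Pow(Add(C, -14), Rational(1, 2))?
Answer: Add(-5626, Mul(194, I, Pow(38, Rational(1, 2)))) ≈ Add(-5626.0, Mul(1195.9, I))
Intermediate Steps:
Function('D')(C) = Pow(Add(-14, C), Rational(1, 2))
Mul(194, Add(Function('D')(-24), Mul(-1, Function('p')(22)))) = Mul(194, Add(Pow(Add(-14, -24), Rational(1, 2)), Mul(-1, 29))) = Mul(194, Add(Pow(-38, Rational(1, 2)), -29)) = Mul(194, Add(Mul(I, Pow(38, Rational(1, 2))), -29)) = Mul(194, Add(-29, Mul(I, Pow(38, Rational(1, 2))))) = Add(-5626, Mul(194, I, Pow(38, Rational(1, 2))))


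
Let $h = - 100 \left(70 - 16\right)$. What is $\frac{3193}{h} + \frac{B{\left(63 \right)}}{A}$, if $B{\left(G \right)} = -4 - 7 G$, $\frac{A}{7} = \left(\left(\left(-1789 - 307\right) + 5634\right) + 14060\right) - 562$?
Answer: $- \frac{95793659}{160990200} \approx -0.59503$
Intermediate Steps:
$h = -5400$ ($h = \left(-100\right) 54 = -5400$)
$A = 119252$ ($A = 7 \left(\left(\left(\left(-1789 - 307\right) + 5634\right) + 14060\right) - 562\right) = 7 \left(\left(\left(-2096 + 5634\right) + 14060\right) - 562\right) = 7 \left(\left(3538 + 14060\right) - 562\right) = 7 \left(17598 - 562\right) = 7 \cdot 17036 = 119252$)
$\frac{3193}{h} + \frac{B{\left(63 \right)}}{A} = \frac{3193}{-5400} + \frac{-4 - 441}{119252} = 3193 \left(- \frac{1}{5400}\right) + \left(-4 - 441\right) \frac{1}{119252} = - \frac{3193}{5400} - \frac{445}{119252} = - \frac{95793659}{160990200}$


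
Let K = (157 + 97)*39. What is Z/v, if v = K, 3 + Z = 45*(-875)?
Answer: -6563/1651 ≈ -3.9752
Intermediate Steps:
K = 9906 (K = 254*39 = 9906)
Z = -39378 (Z = -3 + 45*(-875) = -3 - 39375 = -39378)
v = 9906
Z/v = -39378/9906 = -39378*1/9906 = -6563/1651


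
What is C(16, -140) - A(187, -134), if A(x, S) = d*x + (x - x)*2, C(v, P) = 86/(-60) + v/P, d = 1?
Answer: -7919/42 ≈ -188.55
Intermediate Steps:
C(v, P) = -43/30 + v/P (C(v, P) = 86*(-1/60) + v/P = -43/30 + v/P)
A(x, S) = x (A(x, S) = 1*x + (x - x)*2 = x + 0*2 = x + 0 = x)
C(16, -140) - A(187, -134) = (-43/30 + 16/(-140)) - 1*187 = (-43/30 + 16*(-1/140)) - 187 = (-43/30 - 4/35) - 187 = -65/42 - 187 = -7919/42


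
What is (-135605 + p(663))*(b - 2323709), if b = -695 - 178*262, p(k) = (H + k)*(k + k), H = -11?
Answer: -1728362494880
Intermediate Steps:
p(k) = 2*k*(-11 + k) (p(k) = (-11 + k)*(k + k) = (-11 + k)*(2*k) = 2*k*(-11 + k))
b = -47331 (b = -695 - 46636 = -47331)
(-135605 + p(663))*(b - 2323709) = (-135605 + 2*663*(-11 + 663))*(-47331 - 2323709) = (-135605 + 2*663*652)*(-2371040) = (-135605 + 864552)*(-2371040) = 728947*(-2371040) = -1728362494880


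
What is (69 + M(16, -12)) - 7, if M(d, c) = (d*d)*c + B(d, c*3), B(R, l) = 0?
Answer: -3010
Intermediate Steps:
M(d, c) = c*d**2 (M(d, c) = (d*d)*c + 0 = d**2*c + 0 = c*d**2 + 0 = c*d**2)
(69 + M(16, -12)) - 7 = (69 - 12*16**2) - 7 = (69 - 12*256) - 7 = (69 - 3072) - 7 = -3003 - 7 = -3010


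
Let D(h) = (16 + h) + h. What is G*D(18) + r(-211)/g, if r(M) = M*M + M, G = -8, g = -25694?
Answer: -5366507/12847 ≈ -417.72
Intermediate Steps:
D(h) = 16 + 2*h
r(M) = M + M² (r(M) = M² + M = M + M²)
G*D(18) + r(-211)/g = -8*(16 + 2*18) - 211*(1 - 211)/(-25694) = -8*(16 + 36) - 211*(-210)*(-1/25694) = -8*52 + 44310*(-1/25694) = -416 - 22155/12847 = -5366507/12847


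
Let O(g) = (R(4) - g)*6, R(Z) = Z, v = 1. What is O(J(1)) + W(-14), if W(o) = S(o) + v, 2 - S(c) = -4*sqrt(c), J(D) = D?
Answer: 21 + 4*I*sqrt(14) ≈ 21.0 + 14.967*I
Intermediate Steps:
S(c) = 2 + 4*sqrt(c) (S(c) = 2 - (-4)*sqrt(c) = 2 + 4*sqrt(c))
W(o) = 3 + 4*sqrt(o) (W(o) = (2 + 4*sqrt(o)) + 1 = 3 + 4*sqrt(o))
O(g) = 24 - 6*g (O(g) = (4 - g)*6 = 24 - 6*g)
O(J(1)) + W(-14) = (24 - 6*1) + (3 + 4*sqrt(-14)) = (24 - 6) + (3 + 4*(I*sqrt(14))) = 18 + (3 + 4*I*sqrt(14)) = 21 + 4*I*sqrt(14)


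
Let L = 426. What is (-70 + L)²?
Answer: 126736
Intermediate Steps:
(-70 + L)² = (-70 + 426)² = 356² = 126736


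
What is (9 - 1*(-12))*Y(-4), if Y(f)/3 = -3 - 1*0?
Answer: -189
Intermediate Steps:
Y(f) = -9 (Y(f) = 3*(-3 - 1*0) = 3*(-3 + 0) = 3*(-3) = -9)
(9 - 1*(-12))*Y(-4) = (9 - 1*(-12))*(-9) = (9 + 12)*(-9) = 21*(-9) = -189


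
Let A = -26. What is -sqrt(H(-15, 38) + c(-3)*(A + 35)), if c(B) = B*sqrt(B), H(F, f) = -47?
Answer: -sqrt(-47 - 27*I*sqrt(3)) ≈ -3.1066 + 7.5267*I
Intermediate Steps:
c(B) = B**(3/2)
-sqrt(H(-15, 38) + c(-3)*(A + 35)) = -sqrt(-47 + (-3)**(3/2)*(-26 + 35)) = -sqrt(-47 - 3*I*sqrt(3)*9) = -sqrt(-47 - 27*I*sqrt(3))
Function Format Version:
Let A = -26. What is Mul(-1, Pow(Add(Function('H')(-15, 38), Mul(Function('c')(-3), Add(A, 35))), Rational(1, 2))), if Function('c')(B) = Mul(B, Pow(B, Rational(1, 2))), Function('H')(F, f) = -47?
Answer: Mul(-1, Pow(Add(-47, Mul(-27, I, Pow(3, Rational(1, 2)))), Rational(1, 2))) ≈ Add(-3.1066, Mul(7.5267, I))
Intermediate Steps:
Function('c')(B) = Pow(B, Rational(3, 2))
Mul(-1, Pow(Add(Function('H')(-15, 38), Mul(Function('c')(-3), Add(A, 35))), Rational(1, 2))) = Mul(-1, Pow(Add(-47, Mul(Pow(-3, Rational(3, 2)), Add(-26, 35))), Rational(1, 2))) = Mul(-1, Pow(Add(-47, Mul(Mul(-3, I, Pow(3, Rational(1, 2))), 9)), Rational(1, 2))) = Mul(-1, Pow(Add(-47, Mul(-27, I, Pow(3, Rational(1, 2)))), Rational(1, 2)))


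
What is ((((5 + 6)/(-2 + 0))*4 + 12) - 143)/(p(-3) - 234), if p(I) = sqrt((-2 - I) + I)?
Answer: 17901/27379 + 153*I*sqrt(2)/54758 ≈ 0.65382 + 0.0039515*I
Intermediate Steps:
p(I) = I*sqrt(2) (p(I) = sqrt(-2) = I*sqrt(2))
((((5 + 6)/(-2 + 0))*4 + 12) - 143)/(p(-3) - 234) = ((((5 + 6)/(-2 + 0))*4 + 12) - 143)/(I*sqrt(2) - 234) = (((11/(-2))*4 + 12) - 143)/(-234 + I*sqrt(2)) = (((11*(-1/2))*4 + 12) - 143)/(-234 + I*sqrt(2)) = ((-11/2*4 + 12) - 143)/(-234 + I*sqrt(2)) = ((-22 + 12) - 143)/(-234 + I*sqrt(2)) = (-10 - 143)/(-234 + I*sqrt(2)) = -153/(-234 + I*sqrt(2))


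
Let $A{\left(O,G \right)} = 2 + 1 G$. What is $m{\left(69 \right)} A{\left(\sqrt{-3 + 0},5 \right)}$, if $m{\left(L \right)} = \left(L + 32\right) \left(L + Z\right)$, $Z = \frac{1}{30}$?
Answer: $\frac{1464197}{30} \approx 48807.0$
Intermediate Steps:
$A{\left(O,G \right)} = 2 + G$
$Z = \frac{1}{30} \approx 0.033333$
$m{\left(L \right)} = \left(32 + L\right) \left(\frac{1}{30} + L\right)$ ($m{\left(L \right)} = \left(L + 32\right) \left(L + \frac{1}{30}\right) = \left(32 + L\right) \left(\frac{1}{30} + L\right)$)
$m{\left(69 \right)} A{\left(\sqrt{-3 + 0},5 \right)} = \left(\frac{16}{15} + 69^{2} + \frac{961}{30} \cdot 69\right) \left(2 + 5\right) = \left(\frac{16}{15} + 4761 + \frac{22103}{10}\right) 7 = \frac{209171}{30} \cdot 7 = \frac{1464197}{30}$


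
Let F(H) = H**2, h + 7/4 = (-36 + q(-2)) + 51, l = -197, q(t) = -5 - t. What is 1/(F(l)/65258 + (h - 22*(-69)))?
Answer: 130516/199538695 ≈ 0.00065409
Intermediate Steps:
h = 41/4 (h = -7/4 + ((-36 + (-5 - 1*(-2))) + 51) = -7/4 + ((-36 + (-5 + 2)) + 51) = -7/4 + ((-36 - 3) + 51) = -7/4 + (-39 + 51) = -7/4 + 12 = 41/4 ≈ 10.250)
1/(F(l)/65258 + (h - 22*(-69))) = 1/((-197)**2/65258 + (41/4 - 22*(-69))) = 1/(38809*(1/65258) + (41/4 + 1518)) = 1/(38809/65258 + 6113/4) = 1/(199538695/130516) = 130516/199538695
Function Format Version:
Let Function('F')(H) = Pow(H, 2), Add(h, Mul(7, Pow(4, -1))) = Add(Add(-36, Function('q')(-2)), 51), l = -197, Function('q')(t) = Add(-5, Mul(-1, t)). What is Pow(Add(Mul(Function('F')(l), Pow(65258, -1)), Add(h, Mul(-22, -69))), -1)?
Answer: Rational(130516, 199538695) ≈ 0.00065409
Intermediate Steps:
h = Rational(41, 4) (h = Add(Rational(-7, 4), Add(Add(-36, Add(-5, Mul(-1, -2))), 51)) = Add(Rational(-7, 4), Add(Add(-36, Add(-5, 2)), 51)) = Add(Rational(-7, 4), Add(Add(-36, -3), 51)) = Add(Rational(-7, 4), Add(-39, 51)) = Add(Rational(-7, 4), 12) = Rational(41, 4) ≈ 10.250)
Pow(Add(Mul(Function('F')(l), Pow(65258, -1)), Add(h, Mul(-22, -69))), -1) = Pow(Add(Mul(Pow(-197, 2), Pow(65258, -1)), Add(Rational(41, 4), Mul(-22, -69))), -1) = Pow(Add(Mul(38809, Rational(1, 65258)), Add(Rational(41, 4), 1518)), -1) = Pow(Add(Rational(38809, 65258), Rational(6113, 4)), -1) = Pow(Rational(199538695, 130516), -1) = Rational(130516, 199538695)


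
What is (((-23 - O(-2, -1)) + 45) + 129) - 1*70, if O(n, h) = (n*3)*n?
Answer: 69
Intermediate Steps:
O(n, h) = 3*n**2 (O(n, h) = (3*n)*n = 3*n**2)
(((-23 - O(-2, -1)) + 45) + 129) - 1*70 = (((-23 - 3*(-2)**2) + 45) + 129) - 1*70 = (((-23 - 3*4) + 45) + 129) - 70 = (((-23 - 1*12) + 45) + 129) - 70 = (((-23 - 12) + 45) + 129) - 70 = ((-35 + 45) + 129) - 70 = (10 + 129) - 70 = 139 - 70 = 69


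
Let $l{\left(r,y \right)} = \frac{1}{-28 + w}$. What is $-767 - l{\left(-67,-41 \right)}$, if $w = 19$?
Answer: $- \frac{6902}{9} \approx -766.89$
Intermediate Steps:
$l{\left(r,y \right)} = - \frac{1}{9}$ ($l{\left(r,y \right)} = \frac{1}{-28 + 19} = \frac{1}{-9} = - \frac{1}{9}$)
$-767 - l{\left(-67,-41 \right)} = -767 - - \frac{1}{9} = -767 + \frac{1}{9} = - \frac{6902}{9}$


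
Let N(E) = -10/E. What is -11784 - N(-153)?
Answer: -1802962/153 ≈ -11784.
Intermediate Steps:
-11784 - N(-153) = -11784 - (-10)/(-153) = -11784 - (-10)*(-1)/153 = -11784 - 1*10/153 = -11784 - 10/153 = -1802962/153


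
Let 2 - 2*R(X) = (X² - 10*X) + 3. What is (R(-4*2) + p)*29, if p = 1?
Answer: -4147/2 ≈ -2073.5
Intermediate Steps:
R(X) = -½ + 5*X - X²/2 (R(X) = 1 - ((X² - 10*X) + 3)/2 = 1 - (3 + X² - 10*X)/2 = 1 + (-3/2 + 5*X - X²/2) = -½ + 5*X - X²/2)
(R(-4*2) + p)*29 = ((-½ + 5*(-4*2) - (-4*2)²/2) + 1)*29 = ((-½ + 5*(-8) - ½*(-8)²) + 1)*29 = ((-½ - 40 - ½*64) + 1)*29 = ((-½ - 40 - 32) + 1)*29 = (-145/2 + 1)*29 = -143/2*29 = -4147/2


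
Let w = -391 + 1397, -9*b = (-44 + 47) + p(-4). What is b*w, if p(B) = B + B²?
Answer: -5030/3 ≈ -1676.7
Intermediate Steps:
b = -5/3 (b = -((-44 + 47) - 4*(1 - 4))/9 = -(3 - 4*(-3))/9 = -(3 + 12)/9 = -⅑*15 = -5/3 ≈ -1.6667)
w = 1006
b*w = -5/3*1006 = -5030/3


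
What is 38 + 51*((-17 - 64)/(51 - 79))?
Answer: 5195/28 ≈ 185.54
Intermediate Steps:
38 + 51*((-17 - 64)/(51 - 79)) = 38 + 51*(-81/(-28)) = 38 + 51*(-81*(-1/28)) = 38 + 51*(81/28) = 38 + 4131/28 = 5195/28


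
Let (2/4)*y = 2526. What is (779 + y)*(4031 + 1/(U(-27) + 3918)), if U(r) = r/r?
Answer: 92115164190/3919 ≈ 2.3505e+7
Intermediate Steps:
y = 5052 (y = 2*2526 = 5052)
U(r) = 1
(779 + y)*(4031 + 1/(U(-27) + 3918)) = (779 + 5052)*(4031 + 1/(1 + 3918)) = 5831*(4031 + 1/3919) = 5831*(15797490/3919) = 92115164190/3919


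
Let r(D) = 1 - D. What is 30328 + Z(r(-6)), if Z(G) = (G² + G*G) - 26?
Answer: 30400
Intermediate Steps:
Z(G) = -26 + 2*G² (Z(G) = (G² + G²) - 26 = 2*G² - 26 = -26 + 2*G²)
30328 + Z(r(-6)) = 30328 + (-26 + 2*(1 - 1*(-6))²) = 30328 + (-26 + 2*(1 + 6)²) = 30328 + (-26 + 2*7²) = 30328 + (-26 + 2*49) = 30328 + (-26 + 98) = 30328 + 72 = 30400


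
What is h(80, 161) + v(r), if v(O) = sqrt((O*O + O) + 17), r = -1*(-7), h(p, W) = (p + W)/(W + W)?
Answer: 241/322 + sqrt(73) ≈ 9.2924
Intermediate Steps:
h(p, W) = (W + p)/(2*W) (h(p, W) = (W + p)/((2*W)) = (W + p)*(1/(2*W)) = (W + p)/(2*W))
r = 7
v(O) = sqrt(17 + O + O**2) (v(O) = sqrt((O**2 + O) + 17) = sqrt((O + O**2) + 17) = sqrt(17 + O + O**2))
h(80, 161) + v(r) = (1/2)*(161 + 80)/161 + sqrt(17 + 7 + 7**2) = (1/2)*(1/161)*241 + sqrt(17 + 7 + 49) = 241/322 + sqrt(73)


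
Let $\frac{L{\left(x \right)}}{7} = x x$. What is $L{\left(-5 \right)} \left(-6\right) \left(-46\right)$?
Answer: $48300$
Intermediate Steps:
$L{\left(x \right)} = 7 x^{2}$ ($L{\left(x \right)} = 7 x x = 7 x^{2}$)
$L{\left(-5 \right)} \left(-6\right) \left(-46\right) = 7 \left(-5\right)^{2} \left(-6\right) \left(-46\right) = 7 \cdot 25 \left(-6\right) \left(-46\right) = 175 \left(-6\right) \left(-46\right) = \left(-1050\right) \left(-46\right) = 48300$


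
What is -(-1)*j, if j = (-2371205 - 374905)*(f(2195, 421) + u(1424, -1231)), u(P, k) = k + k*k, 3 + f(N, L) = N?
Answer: -4163987007420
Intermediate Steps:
f(N, L) = -3 + N
u(P, k) = k + k²
j = -4163987007420 (j = (-2371205 - 374905)*((-3 + 2195) - 1231*(1 - 1231)) = -2746110*(2192 - 1231*(-1230)) = -2746110*(2192 + 1514130) = -2746110*1516322 = -4163987007420)
-(-1)*j = -(-1)*(-4163987007420) = -1*4163987007420 = -4163987007420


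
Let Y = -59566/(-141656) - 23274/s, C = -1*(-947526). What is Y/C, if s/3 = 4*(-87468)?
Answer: 457071725/978349574135184 ≈ 4.6719e-7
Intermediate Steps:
s = -1049616 (s = 3*(4*(-87468)) = 3*(-349872) = -1049616)
C = 947526
Y = 457071725/1032530584 (Y = -59566/(-141656) - 23274/(-1049616) = -59566*(-1/141656) - 23274*(-1/1049616) = 29783/70828 + 1293/58312 = 457071725/1032530584 ≈ 0.44267)
Y/C = (457071725/1032530584)/947526 = (457071725/1032530584)*(1/947526) = 457071725/978349574135184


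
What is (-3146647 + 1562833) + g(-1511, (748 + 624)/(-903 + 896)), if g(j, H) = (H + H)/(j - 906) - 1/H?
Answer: -750303294599/473732 ≈ -1.5838e+6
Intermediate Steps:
g(j, H) = -1/H + 2*H/(-906 + j) (g(j, H) = (2*H)/(-906 + j) - 1/H = 2*H/(-906 + j) - 1/H = -1/H + 2*H/(-906 + j))
(-3146647 + 1562833) + g(-1511, (748 + 624)/(-903 + 896)) = (-3146647 + 1562833) + (906 - 1*(-1511) + 2*((748 + 624)/(-903 + 896))²)/((((748 + 624)/(-903 + 896)))*(-906 - 1511)) = -1583814 + (906 + 1511 + 2*(1372/(-7))²)/((1372/(-7))*(-2417)) = -1583814 - 1/2417*(906 + 1511 + 2*(1372*(-⅐))²)/(1372*(-⅐)) = -1583814 - 1/2417*(906 + 1511 + 2*(-196)²)/(-196) = -1583814 - 1/196*(-1/2417)*(906 + 1511 + 2*38416) = -1583814 - 1/196*(-1/2417)*(906 + 1511 + 76832) = -1583814 - 1/196*(-1/2417)*79249 = -1583814 + 79249/473732 = -750303294599/473732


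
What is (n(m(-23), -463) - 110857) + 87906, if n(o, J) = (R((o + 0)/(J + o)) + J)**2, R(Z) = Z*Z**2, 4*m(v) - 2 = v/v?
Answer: 7648992608108454568478445/39959630797262576401 ≈ 1.9142e+5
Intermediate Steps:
m(v) = 3/4 (m(v) = 1/2 + (v/v)/4 = 1/2 + (1/4)*1 = 1/2 + 1/4 = 3/4)
R(Z) = Z**3
n(o, J) = (J + o**3/(J + o)**3)**2 (n(o, J) = (((o + 0)/(J + o))**3 + J)**2 = ((o/(J + o))**3 + J)**2 = (o**3/(J + o)**3 + J)**2 = (J + o**3/(J + o)**3)**2)
(n(m(-23), -463) - 110857) + 87906 = ((-463 + (3/4)**3/(-463 + 3/4)**3)**2 - 110857) + 87906 = ((-463 + 27/(64*(-1849/4)**3))**2 - 110857) + 87906 = ((-463 + (27/64)*(-64/6321363049))**2 - 110857) + 87906 = ((-463 - 27/6321363049)**2 - 110857) + 87906 = ((-2926791091714/6321363049)**2 - 110857) + 87906 = (8566106094536427959457796/39959630797262576401 - 110857) + 87906 = 4136301303244290527372139/39959630797262576401 + 87906 = 7648992608108454568478445/39959630797262576401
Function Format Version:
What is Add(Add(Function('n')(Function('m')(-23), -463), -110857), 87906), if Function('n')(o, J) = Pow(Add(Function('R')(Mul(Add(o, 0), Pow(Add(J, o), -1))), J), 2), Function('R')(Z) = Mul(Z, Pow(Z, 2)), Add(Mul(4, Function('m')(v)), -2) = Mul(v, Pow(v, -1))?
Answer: Rational(7648992608108454568478445, 39959630797262576401) ≈ 1.9142e+5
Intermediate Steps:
Function('m')(v) = Rational(3, 4) (Function('m')(v) = Add(Rational(1, 2), Mul(Rational(1, 4), Mul(v, Pow(v, -1)))) = Add(Rational(1, 2), Mul(Rational(1, 4), 1)) = Add(Rational(1, 2), Rational(1, 4)) = Rational(3, 4))
Function('R')(Z) = Pow(Z, 3)
Function('n')(o, J) = Pow(Add(J, Mul(Pow(o, 3), Pow(Add(J, o), -3))), 2) (Function('n')(o, J) = Pow(Add(Pow(Mul(Add(o, 0), Pow(Add(J, o), -1)), 3), J), 2) = Pow(Add(Pow(Mul(o, Pow(Add(J, o), -1)), 3), J), 2) = Pow(Add(Mul(Pow(o, 3), Pow(Add(J, o), -3)), J), 2) = Pow(Add(J, Mul(Pow(o, 3), Pow(Add(J, o), -3))), 2))
Add(Add(Function('n')(Function('m')(-23), -463), -110857), 87906) = Add(Add(Pow(Add(-463, Mul(Pow(Rational(3, 4), 3), Pow(Add(-463, Rational(3, 4)), -3))), 2), -110857), 87906) = Add(Add(Pow(Add(-463, Mul(Rational(27, 64), Pow(Rational(-1849, 4), -3))), 2), -110857), 87906) = Add(Add(Pow(Add(-463, Mul(Rational(27, 64), Rational(-64, 6321363049))), 2), -110857), 87906) = Add(Add(Pow(Add(-463, Rational(-27, 6321363049)), 2), -110857), 87906) = Add(Add(Pow(Rational(-2926791091714, 6321363049), 2), -110857), 87906) = Add(Add(Rational(8566106094536427959457796, 39959630797262576401), -110857), 87906) = Add(Rational(4136301303244290527372139, 39959630797262576401), 87906) = Rational(7648992608108454568478445, 39959630797262576401)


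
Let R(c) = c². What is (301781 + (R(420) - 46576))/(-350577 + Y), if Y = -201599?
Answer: -431605/552176 ≈ -0.78164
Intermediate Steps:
(301781 + (R(420) - 46576))/(-350577 + Y) = (301781 + (420² - 46576))/(-350577 - 201599) = (301781 + (176400 - 46576))/(-552176) = (301781 + 129824)*(-1/552176) = 431605*(-1/552176) = -431605/552176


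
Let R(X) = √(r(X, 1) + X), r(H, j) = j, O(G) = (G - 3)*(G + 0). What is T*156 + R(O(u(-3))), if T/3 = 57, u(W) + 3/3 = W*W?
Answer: 26676 + √41 ≈ 26682.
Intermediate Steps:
u(W) = -1 + W² (u(W) = -1 + W*W = -1 + W²)
T = 171 (T = 3*57 = 171)
O(G) = G*(-3 + G) (O(G) = (-3 + G)*G = G*(-3 + G))
R(X) = √(1 + X)
T*156 + R(O(u(-3))) = 171*156 + √(1 + (-1 + (-3)²)*(-3 + (-1 + (-3)²))) = 26676 + √(1 + (-1 + 9)*(-3 + (-1 + 9))) = 26676 + √(1 + 8*(-3 + 8)) = 26676 + √(1 + 8*5) = 26676 + √(1 + 40) = 26676 + √41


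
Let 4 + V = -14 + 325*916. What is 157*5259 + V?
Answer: 1123345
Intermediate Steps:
V = 297682 (V = -4 + (-14 + 325*916) = -4 + (-14 + 297700) = -4 + 297686 = 297682)
157*5259 + V = 157*5259 + 297682 = 825663 + 297682 = 1123345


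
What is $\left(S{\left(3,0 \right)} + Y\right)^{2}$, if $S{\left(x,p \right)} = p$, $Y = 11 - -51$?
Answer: $3844$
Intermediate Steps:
$Y = 62$ ($Y = 11 + 51 = 62$)
$\left(S{\left(3,0 \right)} + Y\right)^{2} = \left(0 + 62\right)^{2} = 62^{2} = 3844$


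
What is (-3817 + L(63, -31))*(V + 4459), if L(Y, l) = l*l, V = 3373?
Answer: -22368192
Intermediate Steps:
L(Y, l) = l**2
(-3817 + L(63, -31))*(V + 4459) = (-3817 + (-31)**2)*(3373 + 4459) = (-3817 + 961)*7832 = -2856*7832 = -22368192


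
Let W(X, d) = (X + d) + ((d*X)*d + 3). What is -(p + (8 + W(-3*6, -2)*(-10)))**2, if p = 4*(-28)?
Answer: -617796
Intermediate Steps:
W(X, d) = 3 + X + d + X*d**2 (W(X, d) = (X + d) + ((X*d)*d + 3) = (X + d) + (X*d**2 + 3) = (X + d) + (3 + X*d**2) = 3 + X + d + X*d**2)
p = -112
-(p + (8 + W(-3*6, -2)*(-10)))**2 = -(-112 + (8 + (3 - 3*6 - 2 - 3*6*(-2)**2)*(-10)))**2 = -(-112 + (8 + (3 - 18 - 2 - 18*4)*(-10)))**2 = -(-112 + (8 + (3 - 18 - 2 - 72)*(-10)))**2 = -(-112 + (8 - 89*(-10)))**2 = -(-112 + (8 + 890))**2 = -(-112 + 898)**2 = -1*786**2 = -1*617796 = -617796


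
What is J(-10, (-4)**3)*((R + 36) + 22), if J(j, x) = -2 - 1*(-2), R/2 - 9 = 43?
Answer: 0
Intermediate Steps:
R = 104 (R = 18 + 2*43 = 18 + 86 = 104)
J(j, x) = 0 (J(j, x) = -2 + 2 = 0)
J(-10, (-4)**3)*((R + 36) + 22) = 0*((104 + 36) + 22) = 0*(140 + 22) = 0*162 = 0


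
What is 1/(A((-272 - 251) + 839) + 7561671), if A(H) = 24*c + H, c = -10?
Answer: 1/7561747 ≈ 1.3224e-7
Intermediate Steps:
A(H) = -240 + H (A(H) = 24*(-10) + H = -240 + H)
1/(A((-272 - 251) + 839) + 7561671) = 1/((-240 + ((-272 - 251) + 839)) + 7561671) = 1/((-240 + (-523 + 839)) + 7561671) = 1/((-240 + 316) + 7561671) = 1/(76 + 7561671) = 1/7561747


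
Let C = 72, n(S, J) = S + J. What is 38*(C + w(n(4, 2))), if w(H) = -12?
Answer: 2280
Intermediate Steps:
n(S, J) = J + S
38*(C + w(n(4, 2))) = 38*(72 - 12) = 38*60 = 2280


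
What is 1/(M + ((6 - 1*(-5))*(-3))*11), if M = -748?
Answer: -1/1111 ≈ -0.00090009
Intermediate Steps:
1/(M + ((6 - 1*(-5))*(-3))*11) = 1/(-748 + ((6 - 1*(-5))*(-3))*11) = 1/(-748 + ((6 + 5)*(-3))*11) = 1/(-748 + (11*(-3))*11) = 1/(-748 - 33*11) = 1/(-748 - 363) = 1/(-1111) = -1/1111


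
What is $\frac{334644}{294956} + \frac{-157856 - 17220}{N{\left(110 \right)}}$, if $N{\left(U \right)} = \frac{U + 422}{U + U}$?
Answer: $- \frac{37370261953}{516173} \approx -72399.0$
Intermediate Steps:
$N{\left(U \right)} = \frac{422 + U}{2 U}$
$\frac{334644}{294956} + \frac{-157856 - 17220}{N{\left(110 \right)}} = \frac{334644}{294956} + \frac{-157856 - 17220}{\frac{1}{2} \cdot \frac{1}{110} \left(422 + 110\right)} = 334644 \cdot \frac{1}{294956} + \frac{-157856 - 17220}{\frac{1}{2} \cdot \frac{1}{110} \cdot 532} = \frac{83661}{73739} - \frac{175076}{\frac{133}{55}} = \frac{83661}{73739} - \frac{9629180}{133} = - \frac{37370261953}{516173}$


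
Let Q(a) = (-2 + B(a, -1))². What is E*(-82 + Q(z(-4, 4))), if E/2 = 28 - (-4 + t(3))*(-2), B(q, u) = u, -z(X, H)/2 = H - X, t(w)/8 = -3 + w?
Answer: -2920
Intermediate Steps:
t(w) = -24 + 8*w (t(w) = 8*(-3 + w) = -24 + 8*w)
z(X, H) = -2*H + 2*X (z(X, H) = -2*(H - X) = -2*H + 2*X)
Q(a) = 9 (Q(a) = (-2 - 1)² = (-3)² = 9)
E = 40 (E = 2*(28 - (-4 + (-24 + 8*3))*(-2)) = 2*(28 - (-4 + (-24 + 24))*(-2)) = 2*(28 - (-4 + 0)*(-2)) = 2*(28 - (-4)*(-2)) = 2*(28 - 1*8) = 2*(28 - 8) = 2*20 = 40)
E*(-82 + Q(z(-4, 4))) = 40*(-82 + 9) = 40*(-73) = -2920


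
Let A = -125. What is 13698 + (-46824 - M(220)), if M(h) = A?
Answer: -33001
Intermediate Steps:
M(h) = -125
13698 + (-46824 - M(220)) = 13698 + (-46824 - 1*(-125)) = 13698 + (-46824 + 125) = 13698 - 46699 = -33001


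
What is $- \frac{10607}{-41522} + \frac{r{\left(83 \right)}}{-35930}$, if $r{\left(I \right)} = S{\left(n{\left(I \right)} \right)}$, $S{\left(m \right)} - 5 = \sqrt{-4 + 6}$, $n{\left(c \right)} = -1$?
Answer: $\frac{19045095}{74594273} - \frac{\sqrt{2}}{35930} \approx 0.25528$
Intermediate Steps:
$S{\left(m \right)} = 5 + \sqrt{2}$ ($S{\left(m \right)} = 5 + \sqrt{-4 + 6} = 5 + \sqrt{2}$)
$r{\left(I \right)} = 5 + \sqrt{2}$
$- \frac{10607}{-41522} + \frac{r{\left(83 \right)}}{-35930} = - \frac{10607}{-41522} + \frac{5 + \sqrt{2}}{-35930} = \left(-10607\right) \left(- \frac{1}{41522}\right) + \left(5 + \sqrt{2}\right) \left(- \frac{1}{35930}\right) = \frac{10607}{41522} - \left(\frac{1}{7186} + \frac{\sqrt{2}}{35930}\right) = \frac{19045095}{74594273} - \frac{\sqrt{2}}{35930}$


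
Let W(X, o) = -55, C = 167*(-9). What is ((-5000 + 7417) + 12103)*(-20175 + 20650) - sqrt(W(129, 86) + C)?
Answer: 6897000 - I*sqrt(1558) ≈ 6.897e+6 - 39.471*I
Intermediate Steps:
C = -1503
((-5000 + 7417) + 12103)*(-20175 + 20650) - sqrt(W(129, 86) + C) = ((-5000 + 7417) + 12103)*(-20175 + 20650) - sqrt(-55 - 1503) = (2417 + 12103)*475 - sqrt(-1558) = 14520*475 - I*sqrt(1558) = 6897000 - I*sqrt(1558)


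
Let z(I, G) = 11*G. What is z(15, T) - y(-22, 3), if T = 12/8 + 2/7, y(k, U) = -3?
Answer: 317/14 ≈ 22.643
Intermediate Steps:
T = 25/14 (T = 12*(1/8) + 2*(1/7) = 3/2 + 2/7 = 25/14 ≈ 1.7857)
z(15, T) - y(-22, 3) = 11*(25/14) - 1*(-3) = 275/14 + 3 = 317/14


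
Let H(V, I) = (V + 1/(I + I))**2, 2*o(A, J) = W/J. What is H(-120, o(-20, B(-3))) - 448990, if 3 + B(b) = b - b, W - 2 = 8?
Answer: -43451791/100 ≈ -4.3452e+5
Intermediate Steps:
W = 10 (W = 2 + 8 = 10)
B(b) = -3 (B(b) = -3 + (b - b) = -3 + 0 = -3)
o(A, J) = 5/J (o(A, J) = (10/J)/2 = 5/J)
H(V, I) = (V + 1/(2*I))**2
H(-120, o(-20, B(-3))) - 448990 = (1 + 2*(5/(-3))*(-120))**2/(4*(5/(-3))**2) - 448990 = (1 + 2*(5*(-1/3))*(-120))**2/(4*(5*(-1/3))**2) - 448990 = (1 + 2*(-5/3)*(-120))**2/(4*(-5/3)**2) - 448990 = (1/4)*(9/25)*(1 + 400)**2 - 448990 = (1/4)*(9/25)*401**2 - 448990 = (1/4)*(9/25)*160801 - 448990 = 1447209/100 - 448990 = -43451791/100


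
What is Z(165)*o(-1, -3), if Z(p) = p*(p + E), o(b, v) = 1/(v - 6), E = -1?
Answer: -9020/3 ≈ -3006.7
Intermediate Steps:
o(b, v) = 1/(-6 + v)
Z(p) = p*(-1 + p) (Z(p) = p*(p - 1) = p*(-1 + p))
Z(165)*o(-1, -3) = (165*(-1 + 165))/(-6 - 3) = (165*164)/(-9) = 27060*(-⅑) = -9020/3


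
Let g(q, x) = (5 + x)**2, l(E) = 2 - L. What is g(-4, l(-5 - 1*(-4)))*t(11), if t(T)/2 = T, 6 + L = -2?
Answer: 4950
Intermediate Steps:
L = -8 (L = -6 - 2 = -8)
t(T) = 2*T
l(E) = 10 (l(E) = 2 - 1*(-8) = 2 + 8 = 10)
g(-4, l(-5 - 1*(-4)))*t(11) = (5 + 10)**2*(2*11) = 15**2*22 = 225*22 = 4950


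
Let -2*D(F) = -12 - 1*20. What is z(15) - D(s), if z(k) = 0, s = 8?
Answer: -16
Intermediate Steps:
D(F) = 16 (D(F) = -(-12 - 1*20)/2 = -(-12 - 20)/2 = -½*(-32) = 16)
z(15) - D(s) = 0 - 1*16 = 0 - 16 = -16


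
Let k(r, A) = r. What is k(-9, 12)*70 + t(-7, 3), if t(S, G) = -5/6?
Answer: -3785/6 ≈ -630.83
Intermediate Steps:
t(S, G) = -5/6 (t(S, G) = -5*1/6 = -5/6)
k(-9, 12)*70 + t(-7, 3) = -9*70 - 5/6 = -630 - 5/6 = -3785/6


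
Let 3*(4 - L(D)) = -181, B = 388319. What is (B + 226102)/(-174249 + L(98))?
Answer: -1843263/522554 ≈ -3.5274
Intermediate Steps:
L(D) = 193/3 (L(D) = 4 - ⅓*(-181) = 4 + 181/3 = 193/3)
(B + 226102)/(-174249 + L(98)) = (388319 + 226102)/(-174249 + 193/3) = 614421/(-522554/3) = 614421*(-3/522554) = -1843263/522554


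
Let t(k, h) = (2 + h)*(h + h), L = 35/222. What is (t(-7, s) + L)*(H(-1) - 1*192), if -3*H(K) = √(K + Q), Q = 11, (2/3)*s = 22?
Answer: -16411360/37 - 512855*√10/666 ≈ -4.4599e+5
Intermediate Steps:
s = 33 (s = (3/2)*22 = 33)
H(K) = -√(11 + K)/3 (H(K) = -√(K + 11)/3 = -√(11 + K)/3)
L = 35/222 (L = 35*(1/222) = 35/222 ≈ 0.15766)
t(k, h) = 2*h*(2 + h) (t(k, h) = (2 + h)*(2*h) = 2*h*(2 + h))
(t(-7, s) + L)*(H(-1) - 1*192) = (2*33*(2 + 33) + 35/222)*(-√(11 - 1)/3 - 1*192) = (2*33*35 + 35/222)*(-√10/3 - 192) = (2310 + 35/222)*(-192 - √10/3) = 512855*(-192 - √10/3)/222 = -16411360/37 - 512855*√10/666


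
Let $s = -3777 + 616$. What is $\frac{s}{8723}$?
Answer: $- \frac{3161}{8723} \approx -0.36238$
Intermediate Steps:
$s = -3161$
$\frac{s}{8723} = - \frac{3161}{8723}$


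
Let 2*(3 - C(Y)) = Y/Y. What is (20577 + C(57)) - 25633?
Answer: -10107/2 ≈ -5053.5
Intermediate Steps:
C(Y) = 5/2 (C(Y) = 3 - Y/(2*Y) = 3 - ½*1 = 3 - ½ = 5/2)
(20577 + C(57)) - 25633 = (20577 + 5/2) - 25633 = 41159/2 - 25633 = -10107/2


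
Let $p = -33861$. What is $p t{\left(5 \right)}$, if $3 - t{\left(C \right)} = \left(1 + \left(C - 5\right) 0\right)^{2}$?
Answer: $-67722$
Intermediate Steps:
$t{\left(C \right)} = 2$ ($t{\left(C \right)} = 3 - \left(1 + \left(C - 5\right) 0\right)^{2} = 3 - \left(1 + \left(-5 + C\right) 0\right)^{2} = 3 - \left(1 + 0\right)^{2} = 3 - 1^{2} = 3 - 1 = 2$)
$p t{\left(5 \right)} = \left(-33861\right) 2 = -67722$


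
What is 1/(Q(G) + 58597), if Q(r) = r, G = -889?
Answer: 1/57708 ≈ 1.7329e-5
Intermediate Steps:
1/(Q(G) + 58597) = 1/(-889 + 58597) = 1/57708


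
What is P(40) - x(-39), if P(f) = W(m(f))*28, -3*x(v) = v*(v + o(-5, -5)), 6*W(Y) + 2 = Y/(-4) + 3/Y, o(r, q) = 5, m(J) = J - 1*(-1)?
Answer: 94753/246 ≈ 385.17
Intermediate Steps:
m(J) = 1 + J (m(J) = J + 1 = 1 + J)
W(Y) = -1/3 + 1/(2*Y) - Y/24 (W(Y) = -1/3 + (Y/(-4) + 3/Y)/6 = -1/3 + (Y*(-1/4) + 3/Y)/6 = -1/3 + (-Y/4 + 3/Y)/6 = -1/3 + (3/Y - Y/4)/6 = -1/3 + (1/(2*Y) - Y/24) = -1/3 + 1/(2*Y) - Y/24)
x(v) = -v*(5 + v)/3 (x(v) = -v*(v + 5)/3 = -v*(5 + v)/3)
P(f) = 7*(12 - (1 + f)*(9 + f))/(6*(1 + f)) (P(f) = ((12 - (1 + f)*(8 + (1 + f)))/(24*(1 + f)))*28 = ((12 - (1 + f)*(9 + f))/(24*(1 + f)))*28 = 7*(12 - (1 + f)*(9 + f))/(6*(1 + f)))
P(40) - x(-39) = 7*(12 - (1 + 40)*(9 + 40))/(6*(1 + 40)) - (-1)*(-39)*(5 - 39)/3 = (7/6)*(12 - 1*41*49)/41 - (-1)*(-39)*(-34)/3 = (7/6)*(1/41)*(12 - 2009) - 1*(-442) = (7/6)*(1/41)*(-1997) + 442 = -13979/246 + 442 = 94753/246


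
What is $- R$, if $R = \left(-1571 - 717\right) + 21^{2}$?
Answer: $1847$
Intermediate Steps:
$R = -1847$ ($R = -2288 + 441 = -1847$)
$- R = \left(-1\right) \left(-1847\right) = 1847$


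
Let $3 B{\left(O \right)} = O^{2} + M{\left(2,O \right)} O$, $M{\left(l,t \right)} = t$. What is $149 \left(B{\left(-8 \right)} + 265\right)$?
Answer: $\frac{137527}{3} \approx 45842.0$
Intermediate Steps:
$B{\left(O \right)} = \frac{2 O^{2}}{3}$ ($B{\left(O \right)} = \frac{O^{2} + O O}{3} = \frac{O^{2} + O^{2}}{3} = \frac{2 O^{2}}{3}$)
$149 \left(B{\left(-8 \right)} + 265\right) = 149 \left(\frac{2 \left(-8\right)^{2}}{3} + 265\right) = 149 \left(\frac{2}{3} \cdot 64 + 265\right) = 149 \left(\frac{128}{3} + 265\right) = 149 \cdot \frac{923}{3} = \frac{137527}{3}$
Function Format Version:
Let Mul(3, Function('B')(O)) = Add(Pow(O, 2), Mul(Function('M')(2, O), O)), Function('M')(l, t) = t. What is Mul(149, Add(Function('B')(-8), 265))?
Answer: Rational(137527, 3) ≈ 45842.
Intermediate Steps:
Function('B')(O) = Mul(Rational(2, 3), Pow(O, 2)) (Function('B')(O) = Mul(Rational(1, 3), Add(Pow(O, 2), Mul(O, O))) = Mul(Rational(1, 3), Add(Pow(O, 2), Pow(O, 2))) = Mul(Rational(1, 3), Mul(2, Pow(O, 2))) = Mul(Rational(2, 3), Pow(O, 2)))
Mul(149, Add(Function('B')(-8), 265)) = Mul(149, Add(Mul(Rational(2, 3), Pow(-8, 2)), 265)) = Mul(149, Add(Mul(Rational(2, 3), 64), 265)) = Mul(149, Add(Rational(128, 3), 265)) = Mul(149, Rational(923, 3)) = Rational(137527, 3)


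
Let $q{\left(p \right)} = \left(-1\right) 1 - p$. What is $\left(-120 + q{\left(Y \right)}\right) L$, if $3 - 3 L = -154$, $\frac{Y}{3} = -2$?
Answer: $- \frac{18055}{3} \approx -6018.3$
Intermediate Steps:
$Y = -6$ ($Y = 3 \left(-2\right) = -6$)
$q{\left(p \right)} = -1 - p$
$L = \frac{157}{3}$ ($L = 1 - - \frac{154}{3} = 1 + \frac{154}{3} = \frac{157}{3} \approx 52.333$)
$\left(-120 + q{\left(Y \right)}\right) L = \left(-120 - -5\right) \frac{157}{3} = \left(-120 + \left(-1 + 6\right)\right) \frac{157}{3} = \left(-120 + 5\right) \frac{157}{3} = \left(-115\right) \frac{157}{3} = - \frac{18055}{3}$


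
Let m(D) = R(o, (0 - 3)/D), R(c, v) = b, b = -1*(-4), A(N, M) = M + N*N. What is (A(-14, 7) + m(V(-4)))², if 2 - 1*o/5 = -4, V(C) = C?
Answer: 42849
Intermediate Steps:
A(N, M) = M + N²
o = 30 (o = 10 - 5*(-4) = 10 + 20 = 30)
b = 4
R(c, v) = 4
m(D) = 4
(A(-14, 7) + m(V(-4)))² = ((7 + (-14)²) + 4)² = ((7 + 196) + 4)² = (203 + 4)² = 207² = 42849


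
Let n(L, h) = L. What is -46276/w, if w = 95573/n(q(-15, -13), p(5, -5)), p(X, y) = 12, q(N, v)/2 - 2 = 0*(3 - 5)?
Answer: -185104/95573 ≈ -1.9368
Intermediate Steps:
q(N, v) = 4 (q(N, v) = 4 + 2*(0*(3 - 5)) = 4 + 2*(0*(-2)) = 4 + 2*0 = 4 + 0 = 4)
w = 95573/4 ≈ 23893.
-46276/w = -46276/95573/4 = -46276*4/95573 = -185104/95573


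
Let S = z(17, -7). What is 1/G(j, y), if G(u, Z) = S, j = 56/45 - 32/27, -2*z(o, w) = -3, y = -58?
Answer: 2/3 ≈ 0.66667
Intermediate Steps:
z(o, w) = 3/2 (z(o, w) = -1/2*(-3) = 3/2)
j = 8/135 (j = 56*(1/45) - 32*1/27 = 56/45 - 32/27 = 8/135 ≈ 0.059259)
S = 3/2 ≈ 1.5000
G(u, Z) = 3/2
1/G(j, y) = 1/(3/2) = 2/3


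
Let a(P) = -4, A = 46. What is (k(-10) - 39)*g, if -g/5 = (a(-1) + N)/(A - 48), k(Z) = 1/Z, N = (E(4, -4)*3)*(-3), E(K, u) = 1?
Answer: 5083/4 ≈ 1270.8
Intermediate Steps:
N = -9 (N = (1*3)*(-3) = 3*(-3) = -9)
k(Z) = 1/Z
g = -65/2 (g = -5*(-4 - 9)/(46 - 48) = -(-65)/(-2) = -(-65)*(-1)/2 = -5*13/2 = -65/2 ≈ -32.500)
(k(-10) - 39)*g = (1/(-10) - 39)*(-65/2) = (-⅒ - 39)*(-65/2) = -391/10*(-65/2) = 5083/4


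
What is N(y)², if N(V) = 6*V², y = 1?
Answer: 36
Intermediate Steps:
N(y)² = (6*1²)² = (6*1)² = 6² = 36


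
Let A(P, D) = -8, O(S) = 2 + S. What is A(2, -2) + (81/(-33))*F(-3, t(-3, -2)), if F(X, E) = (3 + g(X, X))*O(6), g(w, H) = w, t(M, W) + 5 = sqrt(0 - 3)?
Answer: -8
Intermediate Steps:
t(M, W) = -5 + I*sqrt(3) (t(M, W) = -5 + sqrt(0 - 3) = -5 + sqrt(-3) = -5 + I*sqrt(3))
F(X, E) = 24 + 8*X (F(X, E) = (3 + X)*(2 + 6) = (3 + X)*8 = 24 + 8*X)
A(2, -2) + (81/(-33))*F(-3, t(-3, -2)) = -8 + (81/(-33))*(24 + 8*(-3)) = -8 + (81*(-1/33))*(24 - 24) = -8 - 27/11*0 = -8 + 0 = -8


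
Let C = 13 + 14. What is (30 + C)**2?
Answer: 3249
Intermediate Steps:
C = 27
(30 + C)**2 = (30 + 27)**2 = 57**2 = 3249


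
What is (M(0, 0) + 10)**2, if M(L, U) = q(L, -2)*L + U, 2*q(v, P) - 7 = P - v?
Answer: 100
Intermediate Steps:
q(v, P) = 7/2 + P/2 - v/2 (q(v, P) = 7/2 + (P - v)/2 = 7/2 + (P/2 - v/2) = 7/2 + P/2 - v/2)
M(L, U) = U + L*(5/2 - L/2) (M(L, U) = (7/2 + (1/2)*(-2) - L/2)*L + U = (7/2 - 1 - L/2)*L + U = (5/2 - L/2)*L + U = L*(5/2 - L/2) + U = U + L*(5/2 - L/2))
(M(0, 0) + 10)**2 = ((0 - 1/2*0*(-5 + 0)) + 10)**2 = ((0 - 1/2*0*(-5)) + 10)**2 = ((0 + 0) + 10)**2 = (0 + 10)**2 = 10**2 = 100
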